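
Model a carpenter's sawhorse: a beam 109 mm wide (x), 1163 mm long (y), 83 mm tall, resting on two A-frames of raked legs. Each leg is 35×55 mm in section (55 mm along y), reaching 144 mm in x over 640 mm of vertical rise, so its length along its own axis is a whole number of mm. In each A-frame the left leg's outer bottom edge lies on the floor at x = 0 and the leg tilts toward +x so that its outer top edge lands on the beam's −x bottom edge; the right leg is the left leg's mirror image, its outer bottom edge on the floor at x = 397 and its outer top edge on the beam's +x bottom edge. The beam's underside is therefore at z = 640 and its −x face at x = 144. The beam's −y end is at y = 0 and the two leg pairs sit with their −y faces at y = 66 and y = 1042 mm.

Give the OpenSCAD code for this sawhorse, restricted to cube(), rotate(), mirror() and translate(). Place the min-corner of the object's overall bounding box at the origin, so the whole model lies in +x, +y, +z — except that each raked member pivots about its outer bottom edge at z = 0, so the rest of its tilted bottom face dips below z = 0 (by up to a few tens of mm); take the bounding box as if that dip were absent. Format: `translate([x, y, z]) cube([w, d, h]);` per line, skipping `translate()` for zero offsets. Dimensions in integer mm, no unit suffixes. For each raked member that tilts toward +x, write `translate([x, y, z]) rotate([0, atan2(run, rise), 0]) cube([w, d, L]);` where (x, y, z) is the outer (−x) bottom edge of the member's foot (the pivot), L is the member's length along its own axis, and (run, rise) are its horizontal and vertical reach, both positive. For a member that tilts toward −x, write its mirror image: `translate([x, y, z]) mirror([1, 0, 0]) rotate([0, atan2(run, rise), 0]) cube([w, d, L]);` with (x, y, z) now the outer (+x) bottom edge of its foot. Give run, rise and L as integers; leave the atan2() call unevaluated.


// leg length = √(144² + 640²) = 656
// right-leg outer foot x = 2·144 + 109 = 397
// beam min-corner = (144, 0, 640)
translate([144, 0, 640]) cube([109, 1163, 83]);
translate([0, 66, 0]) rotate([0, atan2(144, 640), 0]) cube([35, 55, 656]);
translate([397, 66, 0]) mirror([1, 0, 0]) rotate([0, atan2(144, 640), 0]) cube([35, 55, 656]);
translate([0, 1042, 0]) rotate([0, atan2(144, 640), 0]) cube([35, 55, 656]);
translate([397, 1042, 0]) mirror([1, 0, 0]) rotate([0, atan2(144, 640), 0]) cube([35, 55, 656]);


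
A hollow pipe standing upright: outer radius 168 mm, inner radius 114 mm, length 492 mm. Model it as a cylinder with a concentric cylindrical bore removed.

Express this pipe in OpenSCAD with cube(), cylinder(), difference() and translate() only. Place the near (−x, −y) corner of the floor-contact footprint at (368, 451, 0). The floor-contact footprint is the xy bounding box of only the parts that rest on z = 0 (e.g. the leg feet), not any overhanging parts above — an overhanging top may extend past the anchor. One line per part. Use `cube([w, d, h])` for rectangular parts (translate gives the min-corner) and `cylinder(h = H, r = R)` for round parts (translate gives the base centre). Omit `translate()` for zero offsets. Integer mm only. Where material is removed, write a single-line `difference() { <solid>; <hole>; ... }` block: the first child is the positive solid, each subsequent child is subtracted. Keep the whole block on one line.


difference() { translate([536, 619, 0]) cylinder(h = 492, r = 168); translate([536, 619, 0]) cylinder(h = 492, r = 114); }


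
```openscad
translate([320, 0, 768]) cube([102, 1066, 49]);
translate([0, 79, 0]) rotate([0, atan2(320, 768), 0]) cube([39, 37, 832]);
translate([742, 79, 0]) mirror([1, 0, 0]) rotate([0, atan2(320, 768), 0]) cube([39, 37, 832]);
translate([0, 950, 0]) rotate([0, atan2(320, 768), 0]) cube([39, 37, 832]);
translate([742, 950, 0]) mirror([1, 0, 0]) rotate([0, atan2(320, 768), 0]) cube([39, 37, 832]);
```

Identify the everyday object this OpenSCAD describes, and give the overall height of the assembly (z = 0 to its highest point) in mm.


A sawhorse. The overall height is 817 mm.

A beam across two mirrored pairs of raked legs — a sawhorse. The beam's underside is at z = 768 (matching the legs' vertical rise in atan2(320, 768)) and the beam is 49 mm tall, so its top is at 768 + 49 = 817 mm. The raked legs top out at the beam's underside, so that is the highest point.


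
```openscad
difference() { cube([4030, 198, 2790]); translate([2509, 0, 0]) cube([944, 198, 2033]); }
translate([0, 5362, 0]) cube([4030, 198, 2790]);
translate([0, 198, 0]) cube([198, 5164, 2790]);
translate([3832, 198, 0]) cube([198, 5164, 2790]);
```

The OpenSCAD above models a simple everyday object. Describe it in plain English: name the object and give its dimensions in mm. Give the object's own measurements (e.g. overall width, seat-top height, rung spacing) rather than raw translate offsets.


A single room: four walls, each 2790 mm tall and 198 mm thick, enclosing an outside footprint 4030×5560 mm (x × y), no floor or roof. The front and back walls (−y and +y sides) run the full x-width; the side walls fit between their inner faces. A door opening 944 mm wide and 2033 mm tall is cut through the front wall from the floor up, its −x edge 2509 mm from the wall's −x end.


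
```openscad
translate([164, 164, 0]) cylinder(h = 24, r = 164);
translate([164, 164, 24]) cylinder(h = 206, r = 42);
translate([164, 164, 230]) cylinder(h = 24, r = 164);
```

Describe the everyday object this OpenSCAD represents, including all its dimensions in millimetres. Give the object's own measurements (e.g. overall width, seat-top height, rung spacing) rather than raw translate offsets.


A spool: two coaxial disc flanges of radius 164 mm and thickness 24 mm, joined by a core cylinder of radius 42 mm and height 206 mm. The lower flange rests on z = 0 and the three cylinders share a vertical axis.


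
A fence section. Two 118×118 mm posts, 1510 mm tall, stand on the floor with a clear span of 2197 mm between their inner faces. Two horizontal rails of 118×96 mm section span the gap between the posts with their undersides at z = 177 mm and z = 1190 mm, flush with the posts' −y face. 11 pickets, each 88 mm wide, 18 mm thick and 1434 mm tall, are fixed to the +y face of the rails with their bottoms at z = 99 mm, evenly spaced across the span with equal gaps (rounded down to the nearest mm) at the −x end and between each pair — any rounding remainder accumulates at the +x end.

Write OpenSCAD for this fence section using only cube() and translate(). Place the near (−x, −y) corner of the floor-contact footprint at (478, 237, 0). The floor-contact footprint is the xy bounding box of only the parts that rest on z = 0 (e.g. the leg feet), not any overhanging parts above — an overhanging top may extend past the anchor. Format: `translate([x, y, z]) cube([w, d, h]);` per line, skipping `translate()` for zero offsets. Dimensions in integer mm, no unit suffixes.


translate([478, 237, 0]) cube([118, 118, 1510]);
translate([2793, 237, 0]) cube([118, 118, 1510]);
translate([596, 237, 177]) cube([2197, 118, 96]);
translate([596, 237, 1190]) cube([2197, 118, 96]);
translate([698, 355, 99]) cube([88, 18, 1434]);
translate([888, 355, 99]) cube([88, 18, 1434]);
translate([1078, 355, 99]) cube([88, 18, 1434]);
translate([1268, 355, 99]) cube([88, 18, 1434]);
translate([1458, 355, 99]) cube([88, 18, 1434]);
translate([1648, 355, 99]) cube([88, 18, 1434]);
translate([1838, 355, 99]) cube([88, 18, 1434]);
translate([2028, 355, 99]) cube([88, 18, 1434]);
translate([2218, 355, 99]) cube([88, 18, 1434]);
translate([2408, 355, 99]) cube([88, 18, 1434]);
translate([2598, 355, 99]) cube([88, 18, 1434]);


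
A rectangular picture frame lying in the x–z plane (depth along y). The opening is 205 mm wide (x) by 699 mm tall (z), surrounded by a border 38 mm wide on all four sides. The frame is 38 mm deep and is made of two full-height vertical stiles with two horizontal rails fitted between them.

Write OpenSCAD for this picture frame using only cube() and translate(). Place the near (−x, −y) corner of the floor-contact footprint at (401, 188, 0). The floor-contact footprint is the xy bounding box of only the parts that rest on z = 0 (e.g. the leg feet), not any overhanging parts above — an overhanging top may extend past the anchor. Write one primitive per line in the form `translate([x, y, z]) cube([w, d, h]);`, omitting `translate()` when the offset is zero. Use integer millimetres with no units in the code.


translate([401, 188, 0]) cube([38, 38, 775]);
translate([644, 188, 0]) cube([38, 38, 775]);
translate([439, 188, 0]) cube([205, 38, 38]);
translate([439, 188, 737]) cube([205, 38, 38]);


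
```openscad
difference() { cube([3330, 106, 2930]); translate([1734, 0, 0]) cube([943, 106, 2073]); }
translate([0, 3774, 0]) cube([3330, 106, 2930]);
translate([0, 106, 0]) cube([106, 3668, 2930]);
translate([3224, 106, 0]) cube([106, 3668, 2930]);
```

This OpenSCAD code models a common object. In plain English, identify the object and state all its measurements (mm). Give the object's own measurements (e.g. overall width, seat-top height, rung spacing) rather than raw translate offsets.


A single room: four walls, each 2930 mm tall and 106 mm thick, enclosing an outside footprint 3330×3880 mm (x × y), no floor or roof. The front and back walls (−y and +y sides) run the full x-width; the side walls fit between their inner faces. A door opening 943 mm wide and 2073 mm tall is cut through the front wall from the floor up, its −x edge 1734 mm from the wall's −x end.


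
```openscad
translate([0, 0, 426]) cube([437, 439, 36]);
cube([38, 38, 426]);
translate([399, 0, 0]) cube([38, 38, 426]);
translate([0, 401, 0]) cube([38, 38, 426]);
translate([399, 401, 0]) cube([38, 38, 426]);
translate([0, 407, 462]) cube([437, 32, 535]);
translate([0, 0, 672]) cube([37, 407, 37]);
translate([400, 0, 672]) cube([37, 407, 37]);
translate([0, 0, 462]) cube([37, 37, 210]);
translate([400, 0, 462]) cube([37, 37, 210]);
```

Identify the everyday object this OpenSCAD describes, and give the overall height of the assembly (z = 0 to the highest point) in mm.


A chair. The overall height is 997 mm.

A slab on four corner posts with a tall panel at the back — a chair. The seat slab sits at z = 426 with thickness 36, and the 535 mm backrest starts at the seat top, so the overall height is 426 + 36 + 535 = 997 mm.


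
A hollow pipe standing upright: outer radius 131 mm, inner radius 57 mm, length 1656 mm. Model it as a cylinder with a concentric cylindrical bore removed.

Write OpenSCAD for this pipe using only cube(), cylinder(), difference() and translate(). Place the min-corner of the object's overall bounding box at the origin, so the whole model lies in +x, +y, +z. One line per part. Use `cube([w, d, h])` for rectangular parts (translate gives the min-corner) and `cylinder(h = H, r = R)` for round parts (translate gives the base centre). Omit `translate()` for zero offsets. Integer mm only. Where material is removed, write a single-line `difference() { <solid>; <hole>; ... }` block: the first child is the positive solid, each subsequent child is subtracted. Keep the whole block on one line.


difference() { translate([131, 131, 0]) cylinder(h = 1656, r = 131); translate([131, 131, 0]) cylinder(h = 1656, r = 57); }


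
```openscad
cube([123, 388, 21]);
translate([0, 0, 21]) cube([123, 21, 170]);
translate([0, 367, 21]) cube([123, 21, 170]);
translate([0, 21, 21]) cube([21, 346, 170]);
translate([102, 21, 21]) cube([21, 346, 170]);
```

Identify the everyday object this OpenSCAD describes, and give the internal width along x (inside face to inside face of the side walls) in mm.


An open box. The internal width is 81 mm.

A 123×388 base slab with four walls standing on it — an open box. The base is 123 mm wide and the walls are 21 mm thick, so the internal width is 123 − 2 × 21 = 81 mm.


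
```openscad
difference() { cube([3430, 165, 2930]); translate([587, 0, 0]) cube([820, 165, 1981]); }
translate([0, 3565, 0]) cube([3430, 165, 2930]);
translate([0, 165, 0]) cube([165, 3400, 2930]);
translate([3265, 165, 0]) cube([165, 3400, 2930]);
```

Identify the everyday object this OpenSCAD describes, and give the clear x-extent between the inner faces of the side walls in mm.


A single room. The interior width is 3100 mm.

Four walls enclosing a rectangle with a door in the front wall — a room. Outside width 3430 minus two 165 mm walls gives 3100 mm.


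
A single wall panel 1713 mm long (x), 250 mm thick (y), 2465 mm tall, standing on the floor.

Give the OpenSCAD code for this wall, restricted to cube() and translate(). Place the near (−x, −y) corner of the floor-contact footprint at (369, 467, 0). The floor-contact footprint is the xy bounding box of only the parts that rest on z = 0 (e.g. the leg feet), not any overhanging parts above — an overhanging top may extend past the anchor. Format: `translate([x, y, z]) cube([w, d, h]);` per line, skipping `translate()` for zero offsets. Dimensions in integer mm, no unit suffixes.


translate([369, 467, 0]) cube([1713, 250, 2465]);


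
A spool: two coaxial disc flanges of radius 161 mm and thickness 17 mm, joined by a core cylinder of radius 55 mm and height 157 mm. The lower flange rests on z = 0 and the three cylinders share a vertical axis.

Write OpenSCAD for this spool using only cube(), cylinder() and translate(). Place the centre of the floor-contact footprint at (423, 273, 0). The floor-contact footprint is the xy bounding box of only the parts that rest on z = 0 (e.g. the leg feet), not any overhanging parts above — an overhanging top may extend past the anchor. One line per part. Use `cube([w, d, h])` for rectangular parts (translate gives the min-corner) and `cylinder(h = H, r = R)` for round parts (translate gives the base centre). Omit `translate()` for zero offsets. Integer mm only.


translate([423, 273, 0]) cylinder(h = 17, r = 161);
translate([423, 273, 17]) cylinder(h = 157, r = 55);
translate([423, 273, 174]) cylinder(h = 17, r = 161);


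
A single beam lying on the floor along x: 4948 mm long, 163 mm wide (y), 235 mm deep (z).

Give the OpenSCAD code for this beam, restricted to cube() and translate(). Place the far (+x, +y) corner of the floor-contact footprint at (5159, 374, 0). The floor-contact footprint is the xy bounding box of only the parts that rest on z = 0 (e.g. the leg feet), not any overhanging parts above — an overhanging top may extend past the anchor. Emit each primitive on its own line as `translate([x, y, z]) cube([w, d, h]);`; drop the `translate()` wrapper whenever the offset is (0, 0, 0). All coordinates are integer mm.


translate([211, 211, 0]) cube([4948, 163, 235]);


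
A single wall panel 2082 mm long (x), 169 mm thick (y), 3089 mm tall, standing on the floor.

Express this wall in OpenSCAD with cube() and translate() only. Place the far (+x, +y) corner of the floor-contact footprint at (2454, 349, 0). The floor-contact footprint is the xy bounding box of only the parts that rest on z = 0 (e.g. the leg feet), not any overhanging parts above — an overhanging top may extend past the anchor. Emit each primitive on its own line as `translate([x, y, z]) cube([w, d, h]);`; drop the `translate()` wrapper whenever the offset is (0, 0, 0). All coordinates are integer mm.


translate([372, 180, 0]) cube([2082, 169, 3089]);


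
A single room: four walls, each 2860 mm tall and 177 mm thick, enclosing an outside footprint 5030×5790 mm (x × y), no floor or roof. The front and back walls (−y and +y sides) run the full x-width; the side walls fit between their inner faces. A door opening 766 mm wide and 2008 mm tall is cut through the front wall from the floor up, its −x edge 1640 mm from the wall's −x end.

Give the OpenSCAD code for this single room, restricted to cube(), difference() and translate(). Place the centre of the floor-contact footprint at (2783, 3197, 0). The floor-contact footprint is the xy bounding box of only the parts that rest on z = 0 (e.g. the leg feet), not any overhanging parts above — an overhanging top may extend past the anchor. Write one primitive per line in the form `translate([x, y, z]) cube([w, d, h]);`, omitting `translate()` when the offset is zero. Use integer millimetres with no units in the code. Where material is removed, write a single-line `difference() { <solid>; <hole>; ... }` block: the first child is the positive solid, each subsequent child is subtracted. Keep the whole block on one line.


difference() { translate([268, 302, 0]) cube([5030, 177, 2860]); translate([1908, 302, 0]) cube([766, 177, 2008]); }
translate([268, 5915, 0]) cube([5030, 177, 2860]);
translate([268, 479, 0]) cube([177, 5436, 2860]);
translate([5121, 479, 0]) cube([177, 5436, 2860]);


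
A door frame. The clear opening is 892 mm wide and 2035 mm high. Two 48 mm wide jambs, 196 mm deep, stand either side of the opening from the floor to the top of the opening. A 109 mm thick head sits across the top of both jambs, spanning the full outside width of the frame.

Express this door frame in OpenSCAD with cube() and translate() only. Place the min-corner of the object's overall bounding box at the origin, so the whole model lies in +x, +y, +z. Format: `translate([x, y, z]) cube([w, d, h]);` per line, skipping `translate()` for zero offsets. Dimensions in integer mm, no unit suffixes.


cube([48, 196, 2035]);
translate([940, 0, 0]) cube([48, 196, 2035]);
translate([0, 0, 2035]) cube([988, 196, 109]);


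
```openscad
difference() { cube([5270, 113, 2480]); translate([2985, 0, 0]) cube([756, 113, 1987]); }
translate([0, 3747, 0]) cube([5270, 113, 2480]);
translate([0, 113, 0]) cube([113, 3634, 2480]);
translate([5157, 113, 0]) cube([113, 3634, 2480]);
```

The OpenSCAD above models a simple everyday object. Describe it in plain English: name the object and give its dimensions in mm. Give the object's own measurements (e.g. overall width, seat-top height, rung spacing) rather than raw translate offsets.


A single room: four walls, each 2480 mm tall and 113 mm thick, enclosing an outside footprint 5270×3860 mm (x × y), no floor or roof. The front and back walls (−y and +y sides) run the full x-width; the side walls fit between their inner faces. A door opening 756 mm wide and 1987 mm tall is cut through the front wall from the floor up, its −x edge 2985 mm from the wall's −x end.


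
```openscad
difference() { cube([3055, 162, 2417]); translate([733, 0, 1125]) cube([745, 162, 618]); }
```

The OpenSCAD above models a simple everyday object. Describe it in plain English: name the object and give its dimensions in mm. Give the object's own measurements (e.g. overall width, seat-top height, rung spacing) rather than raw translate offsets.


A wall 3055 mm long (x), 162 mm thick (y), 2417 mm tall, with a rectangular window opening cut through it. The opening is 745 mm wide and 618 mm tall; its sill is at z = 1125 mm and its near (−x) edge is 733 mm from the wall's −x end. The opening passes through the full wall thickness.


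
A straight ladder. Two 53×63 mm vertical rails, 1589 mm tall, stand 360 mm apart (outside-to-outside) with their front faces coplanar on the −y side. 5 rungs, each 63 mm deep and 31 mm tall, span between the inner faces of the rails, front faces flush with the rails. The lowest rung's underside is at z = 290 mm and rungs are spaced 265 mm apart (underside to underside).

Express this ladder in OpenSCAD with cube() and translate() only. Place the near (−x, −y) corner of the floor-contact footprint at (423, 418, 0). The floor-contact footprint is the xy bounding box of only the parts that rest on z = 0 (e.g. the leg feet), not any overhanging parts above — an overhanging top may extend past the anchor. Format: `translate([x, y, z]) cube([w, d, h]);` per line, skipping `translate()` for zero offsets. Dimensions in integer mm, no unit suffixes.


translate([423, 418, 0]) cube([53, 63, 1589]);
translate([730, 418, 0]) cube([53, 63, 1589]);
translate([476, 418, 290]) cube([254, 63, 31]);
translate([476, 418, 555]) cube([254, 63, 31]);
translate([476, 418, 820]) cube([254, 63, 31]);
translate([476, 418, 1085]) cube([254, 63, 31]);
translate([476, 418, 1350]) cube([254, 63, 31]);


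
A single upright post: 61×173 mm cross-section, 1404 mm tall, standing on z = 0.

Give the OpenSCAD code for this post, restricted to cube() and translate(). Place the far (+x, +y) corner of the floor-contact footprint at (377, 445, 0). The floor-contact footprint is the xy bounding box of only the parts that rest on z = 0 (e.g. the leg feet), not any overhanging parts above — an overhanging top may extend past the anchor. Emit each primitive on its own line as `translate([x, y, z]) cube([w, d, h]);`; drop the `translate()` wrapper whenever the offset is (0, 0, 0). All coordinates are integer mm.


translate([316, 272, 0]) cube([61, 173, 1404]);


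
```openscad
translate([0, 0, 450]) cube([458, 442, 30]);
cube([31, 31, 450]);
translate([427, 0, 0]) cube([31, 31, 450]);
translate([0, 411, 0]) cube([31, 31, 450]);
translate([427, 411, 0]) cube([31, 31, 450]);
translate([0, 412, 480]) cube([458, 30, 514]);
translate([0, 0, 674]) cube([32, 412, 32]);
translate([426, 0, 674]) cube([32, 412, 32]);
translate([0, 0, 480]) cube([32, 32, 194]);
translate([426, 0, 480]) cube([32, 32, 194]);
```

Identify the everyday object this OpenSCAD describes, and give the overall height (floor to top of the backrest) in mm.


A chair. The overall height is 994 mm.

A slab on four corner posts with a tall panel at the back — a chair. The seat slab sits at z = 450 with thickness 30, and the 514 mm backrest starts at the seat top, so the overall height is 450 + 30 + 514 = 994 mm.


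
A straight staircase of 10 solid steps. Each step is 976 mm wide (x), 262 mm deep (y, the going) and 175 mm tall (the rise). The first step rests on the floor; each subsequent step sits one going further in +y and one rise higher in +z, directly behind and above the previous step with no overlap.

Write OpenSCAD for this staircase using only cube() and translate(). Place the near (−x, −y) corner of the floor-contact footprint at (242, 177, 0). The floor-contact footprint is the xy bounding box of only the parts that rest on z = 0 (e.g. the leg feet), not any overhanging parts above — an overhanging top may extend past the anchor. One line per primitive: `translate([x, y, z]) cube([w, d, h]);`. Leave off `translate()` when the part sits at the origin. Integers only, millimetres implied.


translate([242, 177, 0]) cube([976, 262, 175]);
translate([242, 439, 175]) cube([976, 262, 175]);
translate([242, 701, 350]) cube([976, 262, 175]);
translate([242, 963, 525]) cube([976, 262, 175]);
translate([242, 1225, 700]) cube([976, 262, 175]);
translate([242, 1487, 875]) cube([976, 262, 175]);
translate([242, 1749, 1050]) cube([976, 262, 175]);
translate([242, 2011, 1225]) cube([976, 262, 175]);
translate([242, 2273, 1400]) cube([976, 262, 175]);
translate([242, 2535, 1575]) cube([976, 262, 175]);


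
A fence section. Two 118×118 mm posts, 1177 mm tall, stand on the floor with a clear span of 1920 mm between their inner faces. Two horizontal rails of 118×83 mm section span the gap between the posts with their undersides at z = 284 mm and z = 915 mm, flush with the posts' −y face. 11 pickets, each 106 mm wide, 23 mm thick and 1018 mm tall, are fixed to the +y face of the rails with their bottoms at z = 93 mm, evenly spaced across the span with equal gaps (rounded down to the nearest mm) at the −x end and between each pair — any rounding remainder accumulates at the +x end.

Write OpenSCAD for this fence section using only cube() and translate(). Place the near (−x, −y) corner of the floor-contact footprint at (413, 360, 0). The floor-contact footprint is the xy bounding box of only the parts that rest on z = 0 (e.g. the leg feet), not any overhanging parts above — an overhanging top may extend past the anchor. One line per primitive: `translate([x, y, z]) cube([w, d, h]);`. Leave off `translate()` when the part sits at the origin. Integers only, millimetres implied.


translate([413, 360, 0]) cube([118, 118, 1177]);
translate([2451, 360, 0]) cube([118, 118, 1177]);
translate([531, 360, 284]) cube([1920, 118, 83]);
translate([531, 360, 915]) cube([1920, 118, 83]);
translate([593, 478, 93]) cube([106, 23, 1018]);
translate([761, 478, 93]) cube([106, 23, 1018]);
translate([929, 478, 93]) cube([106, 23, 1018]);
translate([1097, 478, 93]) cube([106, 23, 1018]);
translate([1265, 478, 93]) cube([106, 23, 1018]);
translate([1433, 478, 93]) cube([106, 23, 1018]);
translate([1601, 478, 93]) cube([106, 23, 1018]);
translate([1769, 478, 93]) cube([106, 23, 1018]);
translate([1937, 478, 93]) cube([106, 23, 1018]);
translate([2105, 478, 93]) cube([106, 23, 1018]);
translate([2273, 478, 93]) cube([106, 23, 1018]);


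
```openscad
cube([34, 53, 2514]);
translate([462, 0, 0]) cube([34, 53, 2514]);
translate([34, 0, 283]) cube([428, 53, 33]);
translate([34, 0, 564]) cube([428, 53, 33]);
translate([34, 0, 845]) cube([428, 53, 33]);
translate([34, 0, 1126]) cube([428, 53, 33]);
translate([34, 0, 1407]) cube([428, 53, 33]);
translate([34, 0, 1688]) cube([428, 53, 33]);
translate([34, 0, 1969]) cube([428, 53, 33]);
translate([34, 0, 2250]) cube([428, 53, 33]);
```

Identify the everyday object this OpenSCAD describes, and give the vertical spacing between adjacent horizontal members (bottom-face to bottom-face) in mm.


A ladder. The rung spacing is 281 mm.

Two tall 34×53 posts with 8 short bars between them — a ladder. Adjacent rungs sit at z = 283 and z = 564, so the spacing is 564 − 283 = 281 mm.


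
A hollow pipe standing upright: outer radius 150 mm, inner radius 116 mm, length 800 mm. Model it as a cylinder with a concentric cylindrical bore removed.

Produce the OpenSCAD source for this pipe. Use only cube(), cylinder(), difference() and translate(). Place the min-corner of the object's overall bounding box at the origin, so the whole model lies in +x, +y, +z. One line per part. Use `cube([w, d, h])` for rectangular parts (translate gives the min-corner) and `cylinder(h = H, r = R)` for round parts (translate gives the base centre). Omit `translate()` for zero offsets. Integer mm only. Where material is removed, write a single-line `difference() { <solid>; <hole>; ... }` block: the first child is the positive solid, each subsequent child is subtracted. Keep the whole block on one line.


difference() { translate([150, 150, 0]) cylinder(h = 800, r = 150); translate([150, 150, 0]) cylinder(h = 800, r = 116); }


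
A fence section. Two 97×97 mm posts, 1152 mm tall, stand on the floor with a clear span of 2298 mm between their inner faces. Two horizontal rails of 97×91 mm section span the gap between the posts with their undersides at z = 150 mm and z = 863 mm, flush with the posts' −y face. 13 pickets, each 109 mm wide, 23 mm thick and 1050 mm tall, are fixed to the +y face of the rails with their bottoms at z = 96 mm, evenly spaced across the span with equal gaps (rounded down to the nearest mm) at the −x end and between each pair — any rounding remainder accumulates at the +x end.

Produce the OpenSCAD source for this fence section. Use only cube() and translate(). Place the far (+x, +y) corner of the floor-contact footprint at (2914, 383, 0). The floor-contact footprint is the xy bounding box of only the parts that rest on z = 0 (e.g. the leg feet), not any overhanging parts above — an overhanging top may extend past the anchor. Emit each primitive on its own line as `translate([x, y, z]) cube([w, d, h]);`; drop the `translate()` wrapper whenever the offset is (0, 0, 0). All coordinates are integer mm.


translate([422, 286, 0]) cube([97, 97, 1152]);
translate([2817, 286, 0]) cube([97, 97, 1152]);
translate([519, 286, 150]) cube([2298, 97, 91]);
translate([519, 286, 863]) cube([2298, 97, 91]);
translate([581, 383, 96]) cube([109, 23, 1050]);
translate([752, 383, 96]) cube([109, 23, 1050]);
translate([923, 383, 96]) cube([109, 23, 1050]);
translate([1094, 383, 96]) cube([109, 23, 1050]);
translate([1265, 383, 96]) cube([109, 23, 1050]);
translate([1436, 383, 96]) cube([109, 23, 1050]);
translate([1607, 383, 96]) cube([109, 23, 1050]);
translate([1778, 383, 96]) cube([109, 23, 1050]);
translate([1949, 383, 96]) cube([109, 23, 1050]);
translate([2120, 383, 96]) cube([109, 23, 1050]);
translate([2291, 383, 96]) cube([109, 23, 1050]);
translate([2462, 383, 96]) cube([109, 23, 1050]);
translate([2633, 383, 96]) cube([109, 23, 1050]);


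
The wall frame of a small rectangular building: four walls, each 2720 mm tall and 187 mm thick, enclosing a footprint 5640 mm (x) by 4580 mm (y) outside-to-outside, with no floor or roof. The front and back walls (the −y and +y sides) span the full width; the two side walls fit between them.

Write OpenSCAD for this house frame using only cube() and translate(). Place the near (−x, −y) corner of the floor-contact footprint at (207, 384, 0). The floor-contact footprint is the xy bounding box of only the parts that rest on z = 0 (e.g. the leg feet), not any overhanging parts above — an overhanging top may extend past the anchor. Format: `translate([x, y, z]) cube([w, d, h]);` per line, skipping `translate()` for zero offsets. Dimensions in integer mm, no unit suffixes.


translate([207, 384, 0]) cube([5640, 187, 2720]);
translate([207, 4777, 0]) cube([5640, 187, 2720]);
translate([207, 571, 0]) cube([187, 4206, 2720]);
translate([5660, 571, 0]) cube([187, 4206, 2720]);


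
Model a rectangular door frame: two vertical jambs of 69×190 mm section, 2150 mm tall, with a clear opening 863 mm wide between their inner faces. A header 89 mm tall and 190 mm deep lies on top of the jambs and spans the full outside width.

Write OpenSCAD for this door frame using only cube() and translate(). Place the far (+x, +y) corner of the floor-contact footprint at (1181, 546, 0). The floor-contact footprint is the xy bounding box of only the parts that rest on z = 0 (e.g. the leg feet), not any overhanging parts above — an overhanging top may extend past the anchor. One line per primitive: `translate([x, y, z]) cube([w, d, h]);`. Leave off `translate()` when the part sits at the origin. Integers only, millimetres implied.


translate([180, 356, 0]) cube([69, 190, 2150]);
translate([1112, 356, 0]) cube([69, 190, 2150]);
translate([180, 356, 2150]) cube([1001, 190, 89]);


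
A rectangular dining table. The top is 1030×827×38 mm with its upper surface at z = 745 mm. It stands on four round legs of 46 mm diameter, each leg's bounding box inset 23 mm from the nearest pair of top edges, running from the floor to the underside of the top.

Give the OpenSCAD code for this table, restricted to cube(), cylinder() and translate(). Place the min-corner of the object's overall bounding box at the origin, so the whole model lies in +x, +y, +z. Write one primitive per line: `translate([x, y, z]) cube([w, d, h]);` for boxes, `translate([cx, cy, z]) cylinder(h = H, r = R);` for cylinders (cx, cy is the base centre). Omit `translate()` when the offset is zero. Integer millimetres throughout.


translate([0, 0, 707]) cube([1030, 827, 38]);
translate([46, 46, 0]) cylinder(h = 707, r = 23);
translate([984, 46, 0]) cylinder(h = 707, r = 23);
translate([46, 781, 0]) cylinder(h = 707, r = 23);
translate([984, 781, 0]) cylinder(h = 707, r = 23);


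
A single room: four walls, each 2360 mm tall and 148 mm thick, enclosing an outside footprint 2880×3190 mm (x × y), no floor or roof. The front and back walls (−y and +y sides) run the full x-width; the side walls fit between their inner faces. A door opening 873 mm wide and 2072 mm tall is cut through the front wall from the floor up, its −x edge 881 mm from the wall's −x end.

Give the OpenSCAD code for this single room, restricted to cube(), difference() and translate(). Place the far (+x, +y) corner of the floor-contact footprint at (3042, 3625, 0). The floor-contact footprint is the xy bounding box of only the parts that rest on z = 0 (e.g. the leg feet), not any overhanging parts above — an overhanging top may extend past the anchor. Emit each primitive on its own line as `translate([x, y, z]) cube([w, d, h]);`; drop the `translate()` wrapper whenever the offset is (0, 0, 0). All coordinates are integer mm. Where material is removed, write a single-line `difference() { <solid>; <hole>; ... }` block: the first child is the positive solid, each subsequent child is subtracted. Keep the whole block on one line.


difference() { translate([162, 435, 0]) cube([2880, 148, 2360]); translate([1043, 435, 0]) cube([873, 148, 2072]); }
translate([162, 3477, 0]) cube([2880, 148, 2360]);
translate([162, 583, 0]) cube([148, 2894, 2360]);
translate([2894, 583, 0]) cube([148, 2894, 2360]);


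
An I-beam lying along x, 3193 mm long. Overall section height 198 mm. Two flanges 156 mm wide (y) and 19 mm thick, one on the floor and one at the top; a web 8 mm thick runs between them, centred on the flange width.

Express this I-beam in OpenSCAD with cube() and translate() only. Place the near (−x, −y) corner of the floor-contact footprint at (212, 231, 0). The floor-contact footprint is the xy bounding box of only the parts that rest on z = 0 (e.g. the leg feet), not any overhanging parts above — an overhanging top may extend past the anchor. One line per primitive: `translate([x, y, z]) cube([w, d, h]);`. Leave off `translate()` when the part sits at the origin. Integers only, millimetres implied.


translate([212, 231, 0]) cube([3193, 156, 19]);
translate([212, 305, 19]) cube([3193, 8, 160]);
translate([212, 231, 179]) cube([3193, 156, 19]);


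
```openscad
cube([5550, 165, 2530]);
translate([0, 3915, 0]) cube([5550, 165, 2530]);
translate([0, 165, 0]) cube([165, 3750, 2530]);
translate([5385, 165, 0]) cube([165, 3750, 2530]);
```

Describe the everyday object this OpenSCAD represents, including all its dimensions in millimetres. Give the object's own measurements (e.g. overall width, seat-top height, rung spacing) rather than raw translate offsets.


The wall frame of a small rectangular building: four walls, each 2530 mm tall and 165 mm thick, enclosing a footprint 5550 mm (x) by 4080 mm (y) outside-to-outside, with no floor or roof. The front and back walls (the −y and +y sides) span the full width; the two side walls fit between them.


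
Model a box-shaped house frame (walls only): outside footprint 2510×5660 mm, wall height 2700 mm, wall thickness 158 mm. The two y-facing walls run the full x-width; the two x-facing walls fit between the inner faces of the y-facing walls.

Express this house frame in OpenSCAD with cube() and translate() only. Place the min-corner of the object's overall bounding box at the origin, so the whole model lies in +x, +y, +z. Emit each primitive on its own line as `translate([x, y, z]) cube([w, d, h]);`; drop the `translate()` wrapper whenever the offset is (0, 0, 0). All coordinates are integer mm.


cube([2510, 158, 2700]);
translate([0, 5502, 0]) cube([2510, 158, 2700]);
translate([0, 158, 0]) cube([158, 5344, 2700]);
translate([2352, 158, 0]) cube([158, 5344, 2700]);


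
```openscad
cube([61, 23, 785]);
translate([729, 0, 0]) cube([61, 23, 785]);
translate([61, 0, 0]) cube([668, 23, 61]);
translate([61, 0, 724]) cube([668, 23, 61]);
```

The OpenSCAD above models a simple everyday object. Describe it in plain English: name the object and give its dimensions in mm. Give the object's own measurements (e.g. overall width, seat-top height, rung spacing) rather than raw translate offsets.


A rectangular picture frame lying in the x–z plane (depth along y). The opening is 668 mm wide (x) by 663 mm tall (z), surrounded by a border 61 mm wide on all four sides. The frame is 23 mm deep and is made of two full-height vertical stiles with two horizontal rails fitted between them.


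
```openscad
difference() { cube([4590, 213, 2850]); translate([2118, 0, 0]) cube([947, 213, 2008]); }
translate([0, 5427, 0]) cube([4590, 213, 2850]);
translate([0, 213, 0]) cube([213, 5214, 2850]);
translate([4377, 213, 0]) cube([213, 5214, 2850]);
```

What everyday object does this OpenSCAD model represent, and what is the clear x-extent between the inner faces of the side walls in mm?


A single room. The interior width is 4164 mm.

Four walls enclosing a rectangle with a door in the front wall — a room. Outside width 4590 minus two 213 mm walls gives 4164 mm.


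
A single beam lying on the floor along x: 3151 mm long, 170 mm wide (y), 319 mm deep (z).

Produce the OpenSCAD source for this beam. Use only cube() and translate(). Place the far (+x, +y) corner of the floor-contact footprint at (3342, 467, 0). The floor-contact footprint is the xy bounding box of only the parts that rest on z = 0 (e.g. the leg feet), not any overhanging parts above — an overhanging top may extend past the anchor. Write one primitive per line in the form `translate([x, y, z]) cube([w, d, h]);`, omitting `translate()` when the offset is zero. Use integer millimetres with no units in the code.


translate([191, 297, 0]) cube([3151, 170, 319]);


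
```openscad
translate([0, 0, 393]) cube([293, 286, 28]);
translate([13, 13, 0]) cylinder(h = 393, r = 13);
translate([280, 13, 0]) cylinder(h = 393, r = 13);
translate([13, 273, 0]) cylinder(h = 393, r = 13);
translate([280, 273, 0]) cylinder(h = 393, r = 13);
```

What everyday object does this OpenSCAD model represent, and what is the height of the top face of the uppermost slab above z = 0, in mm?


A stool. The seat height is 421 mm.

A 293×286×28 slab at z = 393 on four corner cylinders — a stool. The seat top is 393 + 28 = 421 mm.


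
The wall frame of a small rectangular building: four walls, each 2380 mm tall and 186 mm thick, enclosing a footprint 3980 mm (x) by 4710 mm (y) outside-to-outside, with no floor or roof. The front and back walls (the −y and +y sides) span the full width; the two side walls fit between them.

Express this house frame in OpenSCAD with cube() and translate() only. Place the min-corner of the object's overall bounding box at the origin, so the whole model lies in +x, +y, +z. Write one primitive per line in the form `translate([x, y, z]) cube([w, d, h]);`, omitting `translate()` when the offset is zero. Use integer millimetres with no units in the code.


cube([3980, 186, 2380]);
translate([0, 4524, 0]) cube([3980, 186, 2380]);
translate([0, 186, 0]) cube([186, 4338, 2380]);
translate([3794, 186, 0]) cube([186, 4338, 2380]);


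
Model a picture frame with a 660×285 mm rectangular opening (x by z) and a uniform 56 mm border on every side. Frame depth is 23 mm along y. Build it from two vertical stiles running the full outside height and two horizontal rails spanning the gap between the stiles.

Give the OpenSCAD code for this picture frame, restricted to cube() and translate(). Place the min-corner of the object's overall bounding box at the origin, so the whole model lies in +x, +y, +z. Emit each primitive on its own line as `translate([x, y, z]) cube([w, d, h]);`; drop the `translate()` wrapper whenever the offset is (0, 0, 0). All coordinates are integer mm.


cube([56, 23, 397]);
translate([716, 0, 0]) cube([56, 23, 397]);
translate([56, 0, 0]) cube([660, 23, 56]);
translate([56, 0, 341]) cube([660, 23, 56]);


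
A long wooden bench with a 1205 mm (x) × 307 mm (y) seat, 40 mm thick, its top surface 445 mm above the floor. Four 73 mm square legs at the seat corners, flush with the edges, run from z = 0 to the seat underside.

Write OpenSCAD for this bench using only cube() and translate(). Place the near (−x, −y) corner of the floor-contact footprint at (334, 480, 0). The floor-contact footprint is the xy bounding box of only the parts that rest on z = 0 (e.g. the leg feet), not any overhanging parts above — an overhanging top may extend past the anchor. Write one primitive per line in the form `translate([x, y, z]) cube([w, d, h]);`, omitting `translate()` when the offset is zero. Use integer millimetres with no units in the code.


// leg_h = 445 − 40 = 405
translate([334, 480, 405]) cube([1205, 307, 40]);
translate([334, 480, 0]) cube([73, 73, 405]);
translate([334, 714, 0]) cube([73, 73, 405]);
translate([1466, 480, 0]) cube([73, 73, 405]);
translate([1466, 714, 0]) cube([73, 73, 405]);
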